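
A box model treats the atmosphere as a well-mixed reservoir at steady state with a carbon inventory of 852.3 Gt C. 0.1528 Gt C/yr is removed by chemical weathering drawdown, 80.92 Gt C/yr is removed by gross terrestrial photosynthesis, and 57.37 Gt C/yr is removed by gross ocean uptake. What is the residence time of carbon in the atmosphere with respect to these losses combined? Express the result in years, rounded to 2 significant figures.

6.2 yr

Total removal = 0.1528 + 80.92 + 57.37 = 138.44 Gt C/yr.
τ = M / ΣF_out = 852.3 / 138.44 = 6.156 yr.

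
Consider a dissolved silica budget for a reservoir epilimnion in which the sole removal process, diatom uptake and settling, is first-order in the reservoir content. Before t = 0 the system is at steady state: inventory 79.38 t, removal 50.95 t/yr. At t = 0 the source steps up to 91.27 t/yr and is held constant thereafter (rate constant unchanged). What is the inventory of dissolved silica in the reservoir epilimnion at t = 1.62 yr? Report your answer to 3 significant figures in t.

120 t

τ = M₀/F₀ = 79.38/50.95 = 1.558 yr; rate constant k = 1/τ.
New steady state M_∞ = F₁/k = F₁·τ = 91.27 × 1.558 = 142.20 t.
M(t) = M_∞ + (M₀ − M_∞)·e^(−t/τ); t/τ = 1.62/1.558 = 1.040, so e^(−t/τ) = 0.3535.
M(t) = 142.20 − 62.82 × 0.3535 = 119.99 t.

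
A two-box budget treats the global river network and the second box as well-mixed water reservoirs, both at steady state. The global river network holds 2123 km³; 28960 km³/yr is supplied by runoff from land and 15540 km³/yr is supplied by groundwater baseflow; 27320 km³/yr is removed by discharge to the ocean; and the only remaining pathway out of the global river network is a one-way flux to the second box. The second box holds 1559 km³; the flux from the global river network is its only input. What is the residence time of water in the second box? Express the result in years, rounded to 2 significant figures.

Balance the global river network: ΣF_in = 28960 + 15540 = 44500 km³/yr.
Flux to the second box = ΣF_in − (27320) = 17180 km³/yr.
At steady state the output of the second box equals its input, 17180 km³/yr.
τ = M / F = 1559 / 17180 = 0.09075 yr.

0.091 yr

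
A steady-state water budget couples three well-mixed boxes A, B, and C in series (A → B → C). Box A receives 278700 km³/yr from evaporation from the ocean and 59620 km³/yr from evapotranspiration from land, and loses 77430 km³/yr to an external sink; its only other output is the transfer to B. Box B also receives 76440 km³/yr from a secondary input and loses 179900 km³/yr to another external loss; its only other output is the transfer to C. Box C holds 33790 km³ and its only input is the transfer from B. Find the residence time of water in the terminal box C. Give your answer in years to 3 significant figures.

0.215 yr

Box A: F(A→B) = (278700 + 59620) − 77430 = 260890 km³/yr.
Box B: F(B→C) = (260890 + 76440) − 179900 = 157430 km³/yr.
Box C throughput = its input = 157430 km³/yr; τ = 33790 / 157430 = 0.2146 yr.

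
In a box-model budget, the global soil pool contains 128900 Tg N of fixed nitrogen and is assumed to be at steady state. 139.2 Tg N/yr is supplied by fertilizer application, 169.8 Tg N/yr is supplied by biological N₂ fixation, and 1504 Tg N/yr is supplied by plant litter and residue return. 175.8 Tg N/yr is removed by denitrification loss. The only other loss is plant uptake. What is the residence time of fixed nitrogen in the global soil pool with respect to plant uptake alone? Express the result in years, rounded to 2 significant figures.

At steady state ΣF_in = ΣF_out.
ΣF_in = 139.2 + 169.8 + 1504 = 1813.0 Tg N/yr.
Plant uptake flux = ΣF_in − (175.8) = 1813.0 − 175.8 = 1637 Tg N/yr.
τ = M / F = 128900 / 1637 = 78.73 yr.

79 yr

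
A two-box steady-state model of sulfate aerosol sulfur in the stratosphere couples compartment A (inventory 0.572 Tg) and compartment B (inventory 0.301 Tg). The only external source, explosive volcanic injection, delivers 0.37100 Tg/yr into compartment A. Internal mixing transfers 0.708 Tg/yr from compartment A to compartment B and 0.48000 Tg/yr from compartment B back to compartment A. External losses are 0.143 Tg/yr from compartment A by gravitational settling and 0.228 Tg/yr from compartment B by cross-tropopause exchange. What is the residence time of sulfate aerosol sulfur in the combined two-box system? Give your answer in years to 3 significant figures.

2.35 yr

For the system as a whole, the A↔B exchange is internal and contributes nothing to the throughput; only the external sinks remove mass.
M_total = 0.572 + 0.301 = 0.87300 Tg.
ΣF_external_out = 0.143 + 0.228 = 0.37100 Tg/yr.
τ = M_total / ΣF_ext = 0.87300 / 0.37100 = 2.353 yr.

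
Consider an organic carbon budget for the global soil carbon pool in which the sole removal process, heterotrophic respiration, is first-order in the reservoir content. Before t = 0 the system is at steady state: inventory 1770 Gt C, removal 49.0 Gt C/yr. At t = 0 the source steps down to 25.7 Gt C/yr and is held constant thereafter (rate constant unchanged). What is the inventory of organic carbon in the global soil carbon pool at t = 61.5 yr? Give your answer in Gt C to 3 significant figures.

τ = M₀/F₀ = 1770/49.0 = 36.12 yr; rate constant k = 1/τ.
New steady state M_∞ = F₁/k = F₁·τ = 25.7 × 36.12 = 928.35 Gt C.
M(t) = M_∞ + (M₀ − M_∞)·e^(−t/τ); t/τ = 61.5/36.12 = 1.703, so e^(−t/τ) = 0.1822.
M(t) = 928.35 + 841.7 × 0.1822 = 1081.7 Gt C.

1080 Gt C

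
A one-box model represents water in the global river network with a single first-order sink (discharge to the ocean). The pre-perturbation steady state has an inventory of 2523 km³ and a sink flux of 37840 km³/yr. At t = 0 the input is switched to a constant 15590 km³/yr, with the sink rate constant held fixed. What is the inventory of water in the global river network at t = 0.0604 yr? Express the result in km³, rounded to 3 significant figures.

τ = M₀/F₀ = 2523/37840 = 0.06668 yr; rate constant k = 1/τ.
New steady state M_∞ = F₁/k = F₁·τ = 15590 × 0.06668 = 1039.5 km³.
M(t) = M_∞ + (M₀ − M_∞)·e^(−t/τ); t/τ = 0.0604/0.06668 = 0.9059, so e^(−t/τ) = 0.4042.
M(t) = 1039.5 + 1484 × 0.4042 = 1639.1 km³.

1640 km³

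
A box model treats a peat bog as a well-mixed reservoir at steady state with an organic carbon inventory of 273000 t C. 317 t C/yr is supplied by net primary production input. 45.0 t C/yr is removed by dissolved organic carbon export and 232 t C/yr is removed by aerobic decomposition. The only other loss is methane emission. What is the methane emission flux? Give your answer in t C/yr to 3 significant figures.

40.0 t C/yr

At steady state ΣF_in = ΣF_out.
ΣF_in = 317.00 t C/yr.
Methane emission flux = ΣF_in − (45.0 + 232) = 317.00 − 277.0 = 40.00 t C/yr.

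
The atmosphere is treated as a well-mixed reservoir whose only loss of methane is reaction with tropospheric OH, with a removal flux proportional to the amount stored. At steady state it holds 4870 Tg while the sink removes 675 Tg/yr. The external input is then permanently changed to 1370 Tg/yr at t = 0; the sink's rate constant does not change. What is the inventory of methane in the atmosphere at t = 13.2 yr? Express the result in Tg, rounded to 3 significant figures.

The sink rate constant is k = F₀/M₀ = 675/4870 = 0.1386 yr⁻¹.
Solving dM/dt = F₁ − kM with M(0) = M₀ gives M(t) = F₁/k + (M₀ − F₁/k)·e^(−kt).
F₁/k = 1370/0.1386 = 9884.3 Tg; kt = 0.1386 × 13.2 = 1.830, e^(−kt) = 0.1605.
M(13.2) = 9884.3 + (4870 − 9884.3) × 0.1605 = 9884.3 − 804.7 = 9079.6 Tg.

9080 Tg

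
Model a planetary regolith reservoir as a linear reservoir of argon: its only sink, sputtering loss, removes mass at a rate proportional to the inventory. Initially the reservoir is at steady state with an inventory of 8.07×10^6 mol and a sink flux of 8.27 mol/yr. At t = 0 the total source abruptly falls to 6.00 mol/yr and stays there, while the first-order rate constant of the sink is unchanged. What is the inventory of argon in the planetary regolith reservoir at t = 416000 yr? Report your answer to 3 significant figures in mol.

Residence time τ = M₀/F₀ = 975800 yr. The eventual steady state is M_∞ = M₀·(F₁/F₀) = 8.07×10^6 × 6.00/8.27 = 5.8549×10^6 mol.
The anomaly ΔM(t) = M(t) − M_∞ decays as ΔM₀·e^(−t/τ) with ΔM₀ = 8.07×10^6 − 5.8549×10^6 = 2.215×10^6 mol.
At t = 416000 yr, e^(−t/τ) = e^(−0.4263) = 0.6529, so ΔM = 1.446×10^6 mol and M = 5.8549×10^6 + 1.446×10^6 = 7.3012×10^6 mol.

7.30×10^6 mol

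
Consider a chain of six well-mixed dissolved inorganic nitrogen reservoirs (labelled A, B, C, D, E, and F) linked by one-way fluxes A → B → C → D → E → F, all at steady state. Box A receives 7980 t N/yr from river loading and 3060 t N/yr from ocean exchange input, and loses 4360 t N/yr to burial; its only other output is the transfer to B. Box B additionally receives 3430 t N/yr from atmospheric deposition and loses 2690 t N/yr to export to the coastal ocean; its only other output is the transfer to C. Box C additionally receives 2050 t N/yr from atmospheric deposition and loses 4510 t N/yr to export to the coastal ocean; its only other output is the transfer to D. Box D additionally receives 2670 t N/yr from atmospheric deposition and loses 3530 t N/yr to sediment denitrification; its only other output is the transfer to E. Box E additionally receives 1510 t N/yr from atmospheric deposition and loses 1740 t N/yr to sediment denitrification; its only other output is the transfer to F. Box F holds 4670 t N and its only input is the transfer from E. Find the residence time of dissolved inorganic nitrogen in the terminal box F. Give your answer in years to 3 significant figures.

Box A: F(A→B) = (7980 + 3060) − 4360 = 6680.0 t N/yr.
Box B: F(B→C) = (6680.0 + 3430) − 2690 = 7420.0 t N/yr.
Box C: F(C→D) = (7420.0 + 2050) − 4510 = 4960.0 t N/yr.
Box D: F(D→E) = (4960.0 + 2670) − 3530 = 4100.0 t N/yr.
Box E: F(E→F) = (4100.0 + 1510) − 1740 = 3870.0 t N/yr.
Box F throughput = its input = 3870.0 t N/yr; τ = 4670 / 3870.0 = 1.207 yr.

1.21 yr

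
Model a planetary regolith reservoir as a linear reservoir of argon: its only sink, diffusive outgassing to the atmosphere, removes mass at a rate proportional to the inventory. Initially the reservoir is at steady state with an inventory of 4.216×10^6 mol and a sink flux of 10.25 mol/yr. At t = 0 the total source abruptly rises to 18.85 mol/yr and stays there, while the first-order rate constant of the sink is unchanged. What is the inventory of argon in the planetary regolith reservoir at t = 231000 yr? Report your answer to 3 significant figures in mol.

5.74×10^6 mol

Residence time τ = M₀/F₀ = 411300 yr. The eventual steady state is M_∞ = M₀·(F₁/F₀) = 4.216×10^6 × 18.85/10.25 = 7.7533×10^6 mol.
The anomaly ΔM(t) = M(t) − M_∞ decays as ΔM₀·e^(−t/τ) with ΔM₀ = 4.216×10^6 − 7.7533×10^6 = −3.537×10^6 mol.
At t = 231000 yr, e^(−t/τ) = e^(−0.5616) = 0.5703, so ΔM = −2.017×10^6 mol and M = 7.7533×10^6 − 2.017×10^6 = 5.7360×10^6 mol.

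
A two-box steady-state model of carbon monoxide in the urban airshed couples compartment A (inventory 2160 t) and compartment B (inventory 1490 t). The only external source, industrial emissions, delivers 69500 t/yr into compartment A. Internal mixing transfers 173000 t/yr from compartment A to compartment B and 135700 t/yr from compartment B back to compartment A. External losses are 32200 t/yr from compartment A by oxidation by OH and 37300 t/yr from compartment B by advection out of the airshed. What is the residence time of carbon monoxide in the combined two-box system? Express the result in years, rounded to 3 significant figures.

0.0525 yr

Treat the two boxes together as one reservoir: the mixing fluxes between them are internal recycling, so τ = ΣM / Σ(external losses).
M_total = 2160 + 1490 = 3650.0 t.
ΣF_external_out = 32200 + 37300 = 69500 t/yr.
τ = M_total / ΣF_ext = 3650.0 / 69500 = 0.05252 yr.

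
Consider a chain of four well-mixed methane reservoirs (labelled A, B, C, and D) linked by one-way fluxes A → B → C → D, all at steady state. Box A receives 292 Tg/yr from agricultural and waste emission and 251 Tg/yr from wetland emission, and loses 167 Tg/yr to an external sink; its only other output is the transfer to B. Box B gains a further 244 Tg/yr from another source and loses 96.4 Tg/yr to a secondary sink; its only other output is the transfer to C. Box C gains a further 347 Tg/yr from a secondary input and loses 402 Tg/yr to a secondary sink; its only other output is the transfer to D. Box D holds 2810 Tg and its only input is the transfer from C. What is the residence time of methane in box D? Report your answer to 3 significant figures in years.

6.00 yr

Box A: F(A→B) = (292 + 251) − 167 = 376.00 Tg/yr.
Box B: F(B→C) = (376.00 + 244) − 96.4 = 523.60 Tg/yr.
Box C: F(C→D) = (523.60 + 347) − 402 = 468.60 Tg/yr.
Box D throughput = its input = 468.60 Tg/yr; τ = 2810 / 468.60 = 5.997 yr.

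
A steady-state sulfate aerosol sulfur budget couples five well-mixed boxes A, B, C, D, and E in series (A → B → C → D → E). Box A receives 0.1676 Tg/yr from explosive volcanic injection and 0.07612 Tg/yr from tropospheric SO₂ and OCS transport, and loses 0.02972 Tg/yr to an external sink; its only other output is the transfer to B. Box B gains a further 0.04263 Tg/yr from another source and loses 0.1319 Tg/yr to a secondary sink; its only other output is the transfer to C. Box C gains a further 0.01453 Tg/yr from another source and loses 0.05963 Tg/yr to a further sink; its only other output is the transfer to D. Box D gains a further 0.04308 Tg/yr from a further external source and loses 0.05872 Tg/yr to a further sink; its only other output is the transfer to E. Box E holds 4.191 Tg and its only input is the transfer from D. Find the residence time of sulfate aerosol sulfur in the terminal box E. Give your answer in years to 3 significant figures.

65.5 yr

Box A: F(A→B) = (0.1676 + 0.07612) − 0.02972 = 0.21400 Tg/yr.
Box B: F(B→C) = (0.21400 + 0.04263) − 0.1319 = 0.12473 Tg/yr.
Box C: F(C→D) = (0.12473 + 0.01453) − 0.05963 = 0.079630 Tg/yr.
Box D: F(D→E) = (0.079630 + 0.04308) − 0.05872 = 0.063990 Tg/yr.
Box E throughput = its input = 0.063990 Tg/yr; τ = 4.191 / 0.063990 = 65.49 yr.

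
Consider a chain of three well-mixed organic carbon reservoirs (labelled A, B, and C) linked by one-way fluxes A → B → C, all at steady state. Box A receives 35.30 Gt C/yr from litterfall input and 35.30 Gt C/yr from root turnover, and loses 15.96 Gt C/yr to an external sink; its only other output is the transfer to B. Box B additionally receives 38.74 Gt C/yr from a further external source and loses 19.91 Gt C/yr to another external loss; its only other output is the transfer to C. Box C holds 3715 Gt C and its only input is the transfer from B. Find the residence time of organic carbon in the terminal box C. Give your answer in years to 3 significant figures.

50.6 yr

Box A: F(A→B) = (35.30 + 35.30) − 15.96 = 54.640 Gt C/yr.
Box B: F(B→C) = (54.640 + 38.74) − 19.91 = 73.470 Gt C/yr.
Box C throughput = its input = 73.470 Gt C/yr; τ = 3715 / 73.470 = 50.56 yr.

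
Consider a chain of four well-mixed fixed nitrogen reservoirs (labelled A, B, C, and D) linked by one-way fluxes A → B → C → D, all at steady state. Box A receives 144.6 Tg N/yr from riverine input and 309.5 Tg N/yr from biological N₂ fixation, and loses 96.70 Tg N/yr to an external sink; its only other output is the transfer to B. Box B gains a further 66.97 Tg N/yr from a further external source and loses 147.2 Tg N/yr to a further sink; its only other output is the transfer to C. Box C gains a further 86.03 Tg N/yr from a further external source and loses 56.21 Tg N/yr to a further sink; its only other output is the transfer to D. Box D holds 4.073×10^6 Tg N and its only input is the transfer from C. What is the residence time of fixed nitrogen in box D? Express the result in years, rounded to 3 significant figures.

13300 yr

Box A: F(A→B) = (144.6 + 309.5) − 96.70 = 357.40 Tg N/yr.
Box B: F(B→C) = (357.40 + 66.97) − 147.2 = 277.17 Tg N/yr.
Box C: F(C→D) = (277.17 + 86.03) − 56.21 = 306.99 Tg N/yr.
Box D throughput = its input = 306.99 Tg N/yr; τ = 4.073×10^6 / 306.99 = 13270 yr.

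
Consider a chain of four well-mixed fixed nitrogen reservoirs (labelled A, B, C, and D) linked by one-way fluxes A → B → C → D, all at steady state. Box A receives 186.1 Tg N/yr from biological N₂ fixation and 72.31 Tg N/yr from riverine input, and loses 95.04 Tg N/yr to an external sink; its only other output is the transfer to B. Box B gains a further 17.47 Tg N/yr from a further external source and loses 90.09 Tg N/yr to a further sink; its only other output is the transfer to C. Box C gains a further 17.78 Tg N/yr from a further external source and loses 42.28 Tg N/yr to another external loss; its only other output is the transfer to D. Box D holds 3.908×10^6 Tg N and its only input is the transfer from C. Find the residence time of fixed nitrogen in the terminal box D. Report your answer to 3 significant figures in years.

Box A: F(A→B) = (186.1 + 72.31) − 95.04 = 163.37 Tg N/yr.
Box B: F(B→C) = (163.37 + 17.47) − 90.09 = 90.750 Tg N/yr.
Box C: F(C→D) = (90.750 + 17.78) − 42.28 = 66.250 Tg N/yr.
Box D throughput = its input = 66.250 Tg N/yr; τ = 3.908×10^6 / 66.250 = 58990 yr.

59000 yr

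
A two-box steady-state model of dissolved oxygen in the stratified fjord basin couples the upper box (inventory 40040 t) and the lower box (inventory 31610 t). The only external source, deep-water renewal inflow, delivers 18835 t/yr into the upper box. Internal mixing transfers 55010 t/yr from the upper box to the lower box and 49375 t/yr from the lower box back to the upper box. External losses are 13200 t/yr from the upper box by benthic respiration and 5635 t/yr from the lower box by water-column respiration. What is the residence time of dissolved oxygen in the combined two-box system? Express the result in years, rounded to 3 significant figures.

Residence time in the combined system uses the total inventory and the total *external* removal — internal exchanges between the two boxes cancel.
M_total = 40040 + 31610 = 71650 t.
ΣF_external_out = 13200 + 5635 = 18835 t/yr.
τ = M_total / ΣF_ext = 71650 / 18835 = 3.804 yr.

3.80 yr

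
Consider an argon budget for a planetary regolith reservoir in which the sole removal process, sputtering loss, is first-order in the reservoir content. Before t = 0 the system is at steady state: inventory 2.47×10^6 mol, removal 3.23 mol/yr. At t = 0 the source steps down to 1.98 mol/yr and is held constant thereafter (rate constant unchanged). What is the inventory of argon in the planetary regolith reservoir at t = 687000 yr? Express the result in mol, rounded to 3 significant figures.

Residence time τ = M₀/F₀ = 764700 yr. The eventual steady state is M_∞ = M₀·(F₁/F₀) = 2.47×10^6 × 1.98/3.23 = 1.5141×10^6 mol.
The anomaly ΔM(t) = M(t) − M_∞ decays as ΔM₀·e^(−t/τ) with ΔM₀ = 2.47×10^6 − 1.5141×10^6 = 955900 mol.
At t = 687000 yr, e^(−t/τ) = e^(−0.8984) = 0.4072, so ΔM = 389300 mol and M = 1.5141×10^6 + 389300 = 1.9034×10^6 mol.

1.90×10^6 mol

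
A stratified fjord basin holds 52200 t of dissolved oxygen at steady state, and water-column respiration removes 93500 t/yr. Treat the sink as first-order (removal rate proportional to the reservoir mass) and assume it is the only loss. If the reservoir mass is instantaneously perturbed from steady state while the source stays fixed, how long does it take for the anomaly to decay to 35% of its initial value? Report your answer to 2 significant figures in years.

For a linear reservoir the anomaly decays as exp(−t/τ) with τ = M/F = 52200/93500 = 0.5583 yr.
exp(−t/τ) = 0.35 ⇒ t = −τ ln(0.35) = 0.5583 × 1.050 = 0.5861 yr.

0.59 yr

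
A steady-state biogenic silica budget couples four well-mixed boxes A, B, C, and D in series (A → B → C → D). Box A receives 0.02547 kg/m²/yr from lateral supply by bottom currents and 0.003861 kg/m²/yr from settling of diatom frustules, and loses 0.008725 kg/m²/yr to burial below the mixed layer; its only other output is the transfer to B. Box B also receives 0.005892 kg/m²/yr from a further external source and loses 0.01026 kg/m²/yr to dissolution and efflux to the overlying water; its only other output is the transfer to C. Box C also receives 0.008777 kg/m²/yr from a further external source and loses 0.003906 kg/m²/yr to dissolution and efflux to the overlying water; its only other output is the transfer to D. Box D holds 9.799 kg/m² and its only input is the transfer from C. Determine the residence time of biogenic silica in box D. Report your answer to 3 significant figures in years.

464 yr

Box A: F(A→B) = (0.02547 + 0.003861) − 0.008725 = 0.020606 kg/m²/yr.
Box B: F(B→C) = (0.020606 + 0.005892) − 0.01026 = 0.016238 kg/m²/yr.
Box C: F(C→D) = (0.016238 + 0.008777) − 0.003906 = 0.021109 kg/m²/yr.
Box D throughput = its input = 0.021109 kg/m²/yr; τ = 9.799 / 0.021109 = 464.2 yr.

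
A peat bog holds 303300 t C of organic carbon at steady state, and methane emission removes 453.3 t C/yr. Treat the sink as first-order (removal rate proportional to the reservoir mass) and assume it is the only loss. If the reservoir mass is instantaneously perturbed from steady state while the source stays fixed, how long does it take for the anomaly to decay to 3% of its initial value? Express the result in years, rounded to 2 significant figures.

For a linear reservoir the anomaly decays as exp(−t/τ) with τ = M/F = 303300/453.3 = 669.1 yr.
exp(−t/τ) = 0.03 ⇒ t = −τ ln(0.03) = 669.1 × 3.507 = 2346 yr.

2300 yr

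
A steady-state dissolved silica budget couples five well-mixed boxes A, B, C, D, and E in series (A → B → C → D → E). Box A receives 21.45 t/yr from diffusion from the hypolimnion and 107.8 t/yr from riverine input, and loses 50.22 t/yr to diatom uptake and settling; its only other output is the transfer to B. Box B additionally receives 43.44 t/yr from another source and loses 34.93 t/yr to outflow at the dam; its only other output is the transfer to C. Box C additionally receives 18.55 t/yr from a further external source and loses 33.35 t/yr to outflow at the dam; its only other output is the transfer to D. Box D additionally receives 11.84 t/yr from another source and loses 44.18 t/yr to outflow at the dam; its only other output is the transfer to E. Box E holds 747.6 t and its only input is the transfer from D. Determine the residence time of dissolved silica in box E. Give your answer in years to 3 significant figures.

Box A: F(A→B) = (21.45 + 107.8) − 50.22 = 79.030 t/yr.
Box B: F(B→C) = (79.030 + 43.44) − 34.93 = 87.540 t/yr.
Box C: F(C→D) = (87.540 + 18.55) − 33.35 = 72.740 t/yr.
Box D: F(D→E) = (72.740 + 11.84) − 44.18 = 40.400 t/yr.
Box E throughput = its input = 40.400 t/yr; τ = 747.6 / 40.400 = 18.50 yr.

18.5 yr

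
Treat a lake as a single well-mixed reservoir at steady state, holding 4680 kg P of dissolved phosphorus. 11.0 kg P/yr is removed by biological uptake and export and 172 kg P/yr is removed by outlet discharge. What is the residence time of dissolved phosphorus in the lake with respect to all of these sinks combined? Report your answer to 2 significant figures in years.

Total removal flux = 11.0 + 172 = 183.00 kg P/yr.
τ = M / ΣF_out = 4680 / 183.00 = 25.57 yr.

26 yr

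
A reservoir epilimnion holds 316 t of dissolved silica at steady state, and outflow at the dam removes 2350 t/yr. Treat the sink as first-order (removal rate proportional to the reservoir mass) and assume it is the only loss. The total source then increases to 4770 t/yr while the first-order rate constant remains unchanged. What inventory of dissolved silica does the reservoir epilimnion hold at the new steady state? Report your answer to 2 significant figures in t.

640 t

Rate constant k = F/M = 2350 / 316 = 7.437 yr⁻¹.
At the new steady state, source = k·M_new ⇒ M_new = 4770 / 7.437 = 641.4 t.
(Equivalently M_new = M × F_new/F_old = 316 × 4770/2350.)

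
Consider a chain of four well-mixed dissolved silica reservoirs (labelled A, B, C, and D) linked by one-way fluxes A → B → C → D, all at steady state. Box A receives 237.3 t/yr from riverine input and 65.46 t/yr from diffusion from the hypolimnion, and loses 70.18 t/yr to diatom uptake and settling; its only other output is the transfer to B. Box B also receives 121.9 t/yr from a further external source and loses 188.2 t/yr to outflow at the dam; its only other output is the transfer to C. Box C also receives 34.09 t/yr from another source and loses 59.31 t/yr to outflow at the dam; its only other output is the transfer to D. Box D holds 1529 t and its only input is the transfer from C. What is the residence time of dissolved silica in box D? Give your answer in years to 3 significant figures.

Box A: F(A→B) = (237.3 + 65.46) − 70.18 = 232.58 t/yr.
Box B: F(B→C) = (232.58 + 121.9) − 188.2 = 166.28 t/yr.
Box C: F(C→D) = (166.28 + 34.09) − 59.31 = 141.06 t/yr.
Box D throughput = its input = 141.06 t/yr; τ = 1529 / 141.06 = 10.84 yr.

10.8 yr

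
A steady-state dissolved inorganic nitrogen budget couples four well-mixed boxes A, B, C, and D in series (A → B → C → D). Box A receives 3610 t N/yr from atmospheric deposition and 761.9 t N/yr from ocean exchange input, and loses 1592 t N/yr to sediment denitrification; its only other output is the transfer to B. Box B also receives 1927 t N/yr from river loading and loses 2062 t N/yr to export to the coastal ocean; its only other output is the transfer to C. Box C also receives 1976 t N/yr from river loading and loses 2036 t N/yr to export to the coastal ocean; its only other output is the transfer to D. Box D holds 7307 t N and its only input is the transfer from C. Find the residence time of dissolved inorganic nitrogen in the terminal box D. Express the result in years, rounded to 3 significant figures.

2.83 yr

Box A: F(A→B) = (3610 + 761.9) − 1592 = 2779.9 t N/yr.
Box B: F(B→C) = (2779.9 + 1927) − 2062 = 2644.9 t N/yr.
Box C: F(C→D) = (2644.9 + 1976) − 2036 = 2584.9 t N/yr.
Box D throughput = its input = 2584.9 t N/yr; τ = 7307 / 2584.9 = 2.827 yr.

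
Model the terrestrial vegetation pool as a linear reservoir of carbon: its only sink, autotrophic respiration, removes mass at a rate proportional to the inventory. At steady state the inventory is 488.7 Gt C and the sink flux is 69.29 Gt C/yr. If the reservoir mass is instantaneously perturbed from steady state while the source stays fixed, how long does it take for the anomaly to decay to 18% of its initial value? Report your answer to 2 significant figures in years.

12 yr

For a linear reservoir the anomaly decays as exp(−t/τ) with τ = M/F = 488.7/69.29 = 7.053 yr.
exp(−t/τ) = 0.18 ⇒ t = −τ ln(0.18) = 7.053 × 1.715 = 12.09 yr.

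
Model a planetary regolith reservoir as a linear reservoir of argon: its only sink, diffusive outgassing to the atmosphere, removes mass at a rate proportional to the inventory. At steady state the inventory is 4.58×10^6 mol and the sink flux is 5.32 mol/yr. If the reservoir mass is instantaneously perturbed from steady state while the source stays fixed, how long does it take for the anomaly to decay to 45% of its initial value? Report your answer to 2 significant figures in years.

For a linear reservoir the anomaly decays as exp(−t/τ) with τ = M/F = 4.58×10^6/5.32 = 860900 yr.
exp(−t/τ) = 0.45 ⇒ t = −τ ln(0.45) = 860900 × 0.7985 = 687400 yr.

690000 yr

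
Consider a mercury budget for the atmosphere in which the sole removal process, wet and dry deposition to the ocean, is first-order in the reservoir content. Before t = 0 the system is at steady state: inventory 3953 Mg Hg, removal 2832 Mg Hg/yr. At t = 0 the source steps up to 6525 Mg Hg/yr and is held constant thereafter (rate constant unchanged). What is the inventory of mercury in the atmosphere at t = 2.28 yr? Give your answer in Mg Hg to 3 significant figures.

8100 Mg Hg

The sink rate constant is k = F₀/M₀ = 2832/3953 = 0.7164 yr⁻¹.
Solving dM/dt = F₁ − kM with M(0) = M₀ gives M(t) = F₁/k + (M₀ − F₁/k)·e^(−kt).
F₁/k = 6525/0.7164 = 9107.8 Mg Hg; kt = 0.7164 × 2.28 = 1.633, e^(−kt) = 0.1953.
M(2.28) = 9107.8 + (3953 − 9107.8) × 0.1953 = 9107.8 − 1007 = 8101.3 Mg Hg.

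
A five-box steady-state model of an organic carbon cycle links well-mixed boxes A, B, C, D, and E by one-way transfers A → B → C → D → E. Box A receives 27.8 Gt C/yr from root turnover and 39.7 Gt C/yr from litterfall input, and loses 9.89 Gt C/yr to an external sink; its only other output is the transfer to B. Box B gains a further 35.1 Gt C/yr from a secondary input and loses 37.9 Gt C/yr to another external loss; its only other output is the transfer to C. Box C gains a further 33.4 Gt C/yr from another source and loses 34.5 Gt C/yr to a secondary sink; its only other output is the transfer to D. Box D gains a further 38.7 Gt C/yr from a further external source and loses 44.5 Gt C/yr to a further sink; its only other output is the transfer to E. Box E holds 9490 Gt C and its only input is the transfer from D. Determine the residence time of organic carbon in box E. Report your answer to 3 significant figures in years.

198 yr

Box A: F(A→B) = (27.8 + 39.7) − 9.89 = 57.610 Gt C/yr.
Box B: F(B→C) = (57.610 + 35.1) − 37.9 = 54.810 Gt C/yr.
Box C: F(C→D) = (54.810 + 33.4) − 34.5 = 53.710 Gt C/yr.
Box D: F(D→E) = (53.710 + 38.7) − 44.5 = 47.910 Gt C/yr.
Box E throughput = its input = 47.910 Gt C/yr; τ = 9490 / 47.910 = 198.1 yr.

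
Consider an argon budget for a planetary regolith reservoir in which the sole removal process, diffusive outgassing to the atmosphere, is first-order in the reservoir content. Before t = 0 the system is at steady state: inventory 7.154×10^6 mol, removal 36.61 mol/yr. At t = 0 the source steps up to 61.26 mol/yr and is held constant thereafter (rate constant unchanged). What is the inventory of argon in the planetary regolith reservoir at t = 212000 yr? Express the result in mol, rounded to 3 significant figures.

1.03×10^7 mol

Residence time τ = M₀/F₀ = 195400 yr. The eventual steady state is M_∞ = M₀·(F₁/F₀) = 7.154×10^6 × 61.26/36.61 = 1.1971×10^7 mol.
The anomaly ΔM(t) = M(t) − M_∞ decays as ΔM₀·e^(−t/τ) with ΔM₀ = 7.154×10^6 − 1.1971×10^7 = −4.817×10^6 mol.
At t = 212000 yr, e^(−t/τ) = e^(−1.085) = 0.3379, so ΔM = −1.628×10^6 mol and M = 1.1971×10^7 − 1.628×10^6 = 1.0343×10^7 mol.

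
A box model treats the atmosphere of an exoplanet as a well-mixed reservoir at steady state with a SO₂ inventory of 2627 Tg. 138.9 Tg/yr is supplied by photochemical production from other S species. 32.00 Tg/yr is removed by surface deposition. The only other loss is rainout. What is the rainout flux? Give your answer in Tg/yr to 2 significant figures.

110 Tg/yr

At steady state ΣF_in = ΣF_out.
ΣF_in = 138.90 Tg/yr.
Rainout flux = ΣF_in − (32.00) = 138.90 − 32.00 = 106.9 Tg/yr.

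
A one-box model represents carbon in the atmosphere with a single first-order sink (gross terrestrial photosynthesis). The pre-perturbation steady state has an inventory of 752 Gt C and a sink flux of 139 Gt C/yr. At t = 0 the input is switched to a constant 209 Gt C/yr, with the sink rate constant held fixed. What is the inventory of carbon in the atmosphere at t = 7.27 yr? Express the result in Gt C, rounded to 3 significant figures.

The sink rate constant is k = F₀/M₀ = 139/752 = 0.1848 yr⁻¹.
Solving dM/dt = F₁ − kM with M(0) = M₀ gives M(t) = F₁/k + (M₀ − F₁/k)·e^(−kt).
F₁/k = 209/0.1848 = 1130.7 Gt C; kt = 0.1848 × 7.27 = 1.344, e^(−kt) = 0.2609.
M(7.27) = 1130.7 + (752 − 1130.7) × 0.2609 = 1130.7 − 98.79 = 1031.9 Gt C.

1030 Gt C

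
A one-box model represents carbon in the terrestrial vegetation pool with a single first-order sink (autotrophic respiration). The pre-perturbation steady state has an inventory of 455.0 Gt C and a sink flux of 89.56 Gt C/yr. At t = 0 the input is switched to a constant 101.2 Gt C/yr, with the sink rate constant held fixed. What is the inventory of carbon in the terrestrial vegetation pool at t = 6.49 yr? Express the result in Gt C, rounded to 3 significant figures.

τ = M₀/F₀ = 455.0/89.56 = 5.080 yr; rate constant k = 1/τ.
New steady state M_∞ = F₁/k = F₁·τ = 101.2 × 5.080 = 514.14 Gt C.
M(t) = M_∞ + (M₀ − M_∞)·e^(−t/τ); t/τ = 6.49/5.080 = 1.277, so e^(−t/τ) = 0.2787.
M(t) = 514.14 − 59.14 × 0.2787 = 497.65 Gt C.

498 Gt C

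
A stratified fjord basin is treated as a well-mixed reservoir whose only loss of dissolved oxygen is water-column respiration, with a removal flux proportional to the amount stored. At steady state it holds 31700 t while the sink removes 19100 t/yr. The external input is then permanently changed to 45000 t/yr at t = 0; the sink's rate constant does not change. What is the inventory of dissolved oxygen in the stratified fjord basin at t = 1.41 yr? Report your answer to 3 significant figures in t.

Residence time τ = M₀/F₀ = 1.660 yr. The eventual steady state is M_∞ = M₀·(F₁/F₀) = 31700 × 45000/19100 = 74686 t.
The anomaly ΔM(t) = M(t) − M_∞ decays as ΔM₀·e^(−t/τ) with ΔM₀ = 31700 − 74686 = −42990 t.
At t = 1.41 yr, e^(−t/τ) = e^(−0.8496) = 0.4276, so ΔM = −18380 t and M = 74686 − 18380 = 56305 t.

56300 t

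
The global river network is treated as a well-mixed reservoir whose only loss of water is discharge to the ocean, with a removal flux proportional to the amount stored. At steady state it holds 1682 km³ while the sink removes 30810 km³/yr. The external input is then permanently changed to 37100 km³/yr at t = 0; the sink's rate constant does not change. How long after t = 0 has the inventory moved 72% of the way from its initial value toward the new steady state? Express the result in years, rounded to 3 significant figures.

τ = M₀/F₀ = 1682/30810 = 0.05459 yr.
The remaining gap fraction is e^(−t/τ); 72% covered ⇒ e^(−t/τ) = 0.280.
t = −τ ln(0.280) = 0.05459 × 1.273 = 0.06949 yr.

0.0695 yr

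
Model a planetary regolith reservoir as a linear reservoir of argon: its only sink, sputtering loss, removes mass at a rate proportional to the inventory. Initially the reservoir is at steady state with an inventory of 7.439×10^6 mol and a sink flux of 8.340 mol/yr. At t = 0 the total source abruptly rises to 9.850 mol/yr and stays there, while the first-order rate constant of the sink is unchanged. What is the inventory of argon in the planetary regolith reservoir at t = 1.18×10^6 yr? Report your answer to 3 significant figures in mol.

Residence time τ = M₀/F₀ = 892000 yr. The eventual steady state is M_∞ = M₀·(F₁/F₀) = 7.439×10^6 × 9.850/8.340 = 8.7859×10^6 mol.
The anomaly ΔM(t) = M(t) − M_∞ decays as ΔM₀·e^(−t/τ) with ΔM₀ = 7.439×10^6 − 8.7859×10^6 = −1.347×10^6 mol.
At t = 1.18×10^6 yr, e^(−t/τ) = e^(−1.323) = 0.2664, so ΔM = −358700 mol and M = 8.7859×10^6 − 358700 = 8.4271×10^6 mol.

8.43×10^6 mol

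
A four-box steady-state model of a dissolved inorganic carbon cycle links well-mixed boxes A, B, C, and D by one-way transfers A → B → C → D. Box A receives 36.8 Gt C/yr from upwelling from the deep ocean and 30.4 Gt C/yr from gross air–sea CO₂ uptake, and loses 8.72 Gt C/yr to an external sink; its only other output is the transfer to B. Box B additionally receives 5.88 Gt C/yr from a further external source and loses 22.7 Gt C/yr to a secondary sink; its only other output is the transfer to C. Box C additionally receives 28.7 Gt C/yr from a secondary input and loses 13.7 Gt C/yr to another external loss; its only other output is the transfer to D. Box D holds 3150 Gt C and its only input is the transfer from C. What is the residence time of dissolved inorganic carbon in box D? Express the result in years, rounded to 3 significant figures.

55.6 yr

Box A: F(A→B) = (36.8 + 30.4) − 8.72 = 58.480 Gt C/yr.
Box B: F(B→C) = (58.480 + 5.88) − 22.7 = 41.660 Gt C/yr.
Box C: F(C→D) = (41.660 + 28.7) − 13.7 = 56.660 Gt C/yr.
Box D throughput = its input = 56.660 Gt C/yr; τ = 3150 / 56.660 = 55.59 yr.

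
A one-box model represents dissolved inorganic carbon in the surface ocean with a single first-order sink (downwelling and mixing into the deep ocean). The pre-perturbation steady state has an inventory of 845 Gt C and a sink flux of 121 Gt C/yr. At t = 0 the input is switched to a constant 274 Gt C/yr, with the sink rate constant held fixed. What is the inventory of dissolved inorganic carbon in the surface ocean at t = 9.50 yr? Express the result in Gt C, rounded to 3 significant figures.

τ = M₀/F₀ = 845/121 = 6.983 yr; rate constant k = 1/τ.
New steady state M_∞ = F₁/k = F₁·τ = 274 × 6.983 = 1913.5 Gt C.
M(t) = M_∞ + (M₀ − M_∞)·e^(−t/τ); t/τ = 9.50/6.983 = 1.360, so e^(−t/τ) = 0.2566.
M(t) = 1913.5 − 1068 × 0.2566 = 1639.3 Gt C.

1640 Gt C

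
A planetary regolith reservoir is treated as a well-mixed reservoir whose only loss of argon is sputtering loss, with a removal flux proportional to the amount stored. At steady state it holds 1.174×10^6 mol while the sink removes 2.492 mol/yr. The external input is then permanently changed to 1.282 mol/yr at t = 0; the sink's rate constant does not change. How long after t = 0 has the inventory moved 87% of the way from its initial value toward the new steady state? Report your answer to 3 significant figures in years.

961000 yr

τ = M₀/F₀ = 1.174×10^6/2.492 = 471100 yr.
The remaining gap fraction is e^(−t/τ); 87% covered ⇒ e^(−t/τ) = 0.130.
t = −τ ln(0.130) = 471100 × 2.040 = 961200 yr.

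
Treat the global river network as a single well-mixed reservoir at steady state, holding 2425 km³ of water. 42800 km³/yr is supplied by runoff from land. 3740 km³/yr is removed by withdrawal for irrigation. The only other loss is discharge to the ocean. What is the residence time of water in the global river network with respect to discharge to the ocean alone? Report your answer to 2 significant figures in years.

At steady state ΣF_in = ΣF_out.
ΣF_in = 42800 km³/yr.
Discharge to the ocean flux = ΣF_in − (3740) = 42800 − 3740 = 39060 km³/yr.
τ = M / F = 2425 / 39060 = 0.06208 yr.

0.062 yr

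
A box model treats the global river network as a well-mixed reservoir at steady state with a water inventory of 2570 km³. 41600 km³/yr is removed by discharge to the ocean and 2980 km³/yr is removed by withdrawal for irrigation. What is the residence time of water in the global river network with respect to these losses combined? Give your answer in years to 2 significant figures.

0.058 yr

Total removal = 41600 + 2980 = 44580 km³/yr.
τ = M / ΣF_out = 2570 / 44580 = 0.05765 yr.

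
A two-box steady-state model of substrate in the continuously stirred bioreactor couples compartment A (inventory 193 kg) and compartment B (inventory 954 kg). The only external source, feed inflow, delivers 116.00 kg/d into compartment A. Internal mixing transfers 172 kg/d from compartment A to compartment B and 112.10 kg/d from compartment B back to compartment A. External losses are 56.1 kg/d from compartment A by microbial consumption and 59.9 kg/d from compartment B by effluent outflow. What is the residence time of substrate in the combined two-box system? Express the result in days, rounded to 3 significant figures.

Residence time in the combined system uses the total inventory and the total *external* removal — internal exchanges between the two boxes cancel.
M_total = 193 + 954 = 1147.0 kg.
ΣF_external_out = 56.1 + 59.9 = 116.00 kg/d.
τ = M_total / ΣF_ext = 1147.0 / 116.00 = 9.888 d.

9.89 d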